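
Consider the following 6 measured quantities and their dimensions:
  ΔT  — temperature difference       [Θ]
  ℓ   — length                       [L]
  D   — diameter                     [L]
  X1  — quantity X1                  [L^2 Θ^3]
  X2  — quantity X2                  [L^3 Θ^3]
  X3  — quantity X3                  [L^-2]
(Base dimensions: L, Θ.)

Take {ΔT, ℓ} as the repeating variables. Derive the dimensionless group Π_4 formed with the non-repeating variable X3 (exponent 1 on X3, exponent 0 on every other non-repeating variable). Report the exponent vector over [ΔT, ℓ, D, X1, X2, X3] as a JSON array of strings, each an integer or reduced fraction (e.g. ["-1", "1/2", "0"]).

Exponent matrix [L,Θ] × [ΔT,ℓ,D,X1,X2,X3]:
  L: [ 0  1  1  2  3 -2]
  Θ: [ 1  0  0  3  3  0]
Row reduction gives pivot columns ΔT,ℓ; rank = 2
Pivot set = {ΔT,ℓ}, free = {D,X1,X2,X3}
RREF:
  r0: [   1    0    0    3    3    0]
  r1: [   0    1    1    2    3   -2]
Fix exponent of X3 at 1, D at 0, X1 at 0, X2 at 0; solve each RREF row for its pivot's exponent:
  r0: exp(ΔT) + (0)·1 = 0 ⇒ exp(ΔT) = 0
  r1: exp(ℓ) + (-2)·1 = 0 ⇒ exp(ℓ) = 2
Π_4 = ℓ^2 · X3

["0", "2", "0", "0", "0", "1"]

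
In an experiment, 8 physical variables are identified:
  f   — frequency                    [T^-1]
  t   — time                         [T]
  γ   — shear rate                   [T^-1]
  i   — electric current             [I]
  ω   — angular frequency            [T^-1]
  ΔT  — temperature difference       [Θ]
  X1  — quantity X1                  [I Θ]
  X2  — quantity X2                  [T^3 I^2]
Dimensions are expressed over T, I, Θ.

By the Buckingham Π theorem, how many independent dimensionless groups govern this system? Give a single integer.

5

Write exponents as rows T,I,Θ / cols f,t,γ,i,ω,ΔT,X1,X2:
  T: [-1  1 -1  0 -1  0  0  3]
  I: [ 0  0  0  1  0  0  1  2]
  Θ: [ 0  0  0  0  0  1  1  0]
Echelon form has 3 nonzero rows (pivots: f,i,ΔT)
Π count = n − r = 8 − 3 = 5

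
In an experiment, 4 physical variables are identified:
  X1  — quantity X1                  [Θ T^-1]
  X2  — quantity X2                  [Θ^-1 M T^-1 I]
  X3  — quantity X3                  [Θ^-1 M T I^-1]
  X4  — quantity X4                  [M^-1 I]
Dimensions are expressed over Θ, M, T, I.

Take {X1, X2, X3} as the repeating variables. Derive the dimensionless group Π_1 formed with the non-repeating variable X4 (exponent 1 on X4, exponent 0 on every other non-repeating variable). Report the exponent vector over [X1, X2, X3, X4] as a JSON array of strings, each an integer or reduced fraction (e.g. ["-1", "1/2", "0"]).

Dimensional matrix (Θ×M×T×I by X1×X2×X3×X4):
  Θ: [ 1 -1 -1  0]
  M: [ 0  1  1 -1]
  T: [-1 -1  1  0]
  I: [ 0  1 -1  1]
Echelon form has 3 nonzero rows (pivots: X1,X2,X3)
Repeat: X1,X2,X3; free: X4
RREF:
  r0: [   1    0    0   -1]
  r1: [   0    1    0    0]
  r2: [   0    0    1   -1]
  r3: [   0    0    0    0]
Fix exponent of X4 at 1; solve each RREF row for its pivot's exponent:
  r0: exp(X1) + (-1)·1 = 0 ⇒ exp(X1) = 1
  r1: exp(X2) + (0)·1 = 0 ⇒ exp(X2) = 0
  r2: exp(X3) + (-1)·1 = 0 ⇒ exp(X3) = 1
Π_1 = X1 · X3 · X4

["1", "0", "1", "1"]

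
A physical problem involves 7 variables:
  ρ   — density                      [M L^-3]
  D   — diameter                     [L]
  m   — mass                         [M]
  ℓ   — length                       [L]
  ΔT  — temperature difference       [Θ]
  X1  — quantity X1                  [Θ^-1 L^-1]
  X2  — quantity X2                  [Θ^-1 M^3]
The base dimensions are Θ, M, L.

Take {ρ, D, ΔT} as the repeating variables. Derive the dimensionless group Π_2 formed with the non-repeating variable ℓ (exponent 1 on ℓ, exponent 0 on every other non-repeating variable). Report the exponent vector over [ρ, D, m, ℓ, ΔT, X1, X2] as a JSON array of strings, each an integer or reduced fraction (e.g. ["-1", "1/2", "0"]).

Dimensional matrix (Θ×M×L by ρ×D×m×ℓ×ΔT×X1×X2):
  Θ: [ 0  0  0  0  1 -1 -1]
  M: [ 1  0  1  0  0  0  3]
  L: [-3  1  0  1  0 -1  0]
RREF → pivots at {ρ,D,ΔT} ⇒ r = 3
Repeat: ρ,D,ΔT; free: m,ℓ,X1,X2
RREF:
  r0: [   1    0    1    0    0    0    3]
  r1: [   0    1    3    1    0   -1    9]
  r2: [   0    0    0    0    1   -1   -1]
Fix exponent of ℓ at 1, m at 0, X1 at 0, X2 at 0; solve each RREF row for its pivot's exponent:
  r0: exp(ρ) + (0)·1 = 0 ⇒ exp(ρ) = 0
  r1: exp(D) + (1)·1 = 0 ⇒ exp(D) = -1
  r2: exp(ΔT) + (0)·1 = 0 ⇒ exp(ΔT) = 0
Π_2 = D^-1 · ℓ

["0", "-1", "0", "1", "0", "0", "0"]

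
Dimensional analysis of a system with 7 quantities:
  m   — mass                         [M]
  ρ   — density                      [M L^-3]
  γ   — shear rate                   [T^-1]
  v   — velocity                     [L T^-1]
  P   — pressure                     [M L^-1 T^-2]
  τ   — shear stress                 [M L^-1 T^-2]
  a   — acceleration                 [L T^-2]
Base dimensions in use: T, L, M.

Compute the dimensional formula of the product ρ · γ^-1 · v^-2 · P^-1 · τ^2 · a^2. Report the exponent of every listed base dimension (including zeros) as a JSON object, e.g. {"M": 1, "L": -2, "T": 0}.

Dimensional matrix (T×L×M by m×ρ×γ×v×P×τ×a):
  T: [ 0  0 -1 -1 -2 -2 -2]
  L: [ 0 -3  0  1 -1 -1  1]
  M: [ 1  1  0  0  1  1  0]
  [T]: (1)·0+(-1)·-1+(-2)·-1+(-1)·-2+(2)·-2+(2)·-2 = -3
  [L]: (1)·-3+(-1)·0+(-2)·1+(-1)·-1+(2)·-1+(2)·1 = -4
  [M]: (1)·1+(-1)·0+(-2)·0+(-1)·1+(2)·1+(2)·0 = 2
⇒ T^-3 L^-4 M^2

{"T": -3, "L": -4, "M": 2}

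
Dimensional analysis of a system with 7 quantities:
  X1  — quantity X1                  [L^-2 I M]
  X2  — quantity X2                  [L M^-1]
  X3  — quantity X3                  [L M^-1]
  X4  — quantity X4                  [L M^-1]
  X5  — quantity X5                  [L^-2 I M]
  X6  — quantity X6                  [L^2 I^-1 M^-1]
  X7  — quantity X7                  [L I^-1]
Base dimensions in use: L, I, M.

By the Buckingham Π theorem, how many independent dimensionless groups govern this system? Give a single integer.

Write exponents as rows L,I,M / cols X1,X2,X3,X4,X5,X6,X7:
  L: [-2  1  1  1 -2  2  1]
  I: [ 1  0  0  0  1 -1 -1]
  M: [ 1 -1 -1 -1  1 -1  0]
Echelon form has 2 nonzero rows (pivots: X1,X2)
Π count = n − r = 7 − 2 = 5

5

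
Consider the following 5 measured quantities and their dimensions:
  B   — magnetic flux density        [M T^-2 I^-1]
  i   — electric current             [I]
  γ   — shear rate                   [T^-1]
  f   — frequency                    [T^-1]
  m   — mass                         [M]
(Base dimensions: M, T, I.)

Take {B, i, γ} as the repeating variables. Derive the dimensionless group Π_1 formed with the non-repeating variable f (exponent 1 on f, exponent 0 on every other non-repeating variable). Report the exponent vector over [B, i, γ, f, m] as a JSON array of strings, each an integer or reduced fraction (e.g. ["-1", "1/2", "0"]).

["0", "0", "-1", "1", "0"]

Dimensional matrix (M×T×I by B×i×γ×f×m):
  M: [ 1  0  0  0  1]
  T: [-2  0 -1 -1  0]
  I: [-1  1  0  0  0]
Echelon form has 3 nonzero rows (pivots: B,i,γ)
Pivot set = {B,i,γ}, free = {f,m}
RREF:
  r0: [   1    0    0    0    1]
  r1: [   0    1    0    0    1]
  r2: [   0    0    1    1   -2]
Fix exponent of f at 1, m at 0; solve each RREF row for its pivot's exponent:
  r0: exp(B) + (0)·1 = 0 ⇒ exp(B) = 0
  r1: exp(i) + (0)·1 = 0 ⇒ exp(i) = 0
  r2: exp(γ) + (1)·1 = 0 ⇒ exp(γ) = -1
Π_1 = γ^-1 · f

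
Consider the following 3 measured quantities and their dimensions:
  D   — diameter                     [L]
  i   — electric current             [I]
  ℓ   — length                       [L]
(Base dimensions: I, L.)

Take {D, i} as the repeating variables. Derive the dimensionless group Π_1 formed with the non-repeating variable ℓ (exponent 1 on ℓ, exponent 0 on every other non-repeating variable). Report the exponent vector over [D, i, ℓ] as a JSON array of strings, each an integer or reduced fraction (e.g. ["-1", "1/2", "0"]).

["-1", "0", "1"]

Dimensional matrix (I×L by D×i×ℓ):
  I: [ 0  1  0]
  L: [ 1  0  1]
Echelon form has 2 nonzero rows (pivots: D,i)
Repeat: D,i; free: ℓ
RREF:
  r0: [   1    0    1]
  r1: [   0    1    0]
Fix exponent of ℓ at 1; solve each RREF row for its pivot's exponent:
  r0: exp(D) + (1)·1 = 0 ⇒ exp(D) = -1
  r1: exp(i) + (0)·1 = 0 ⇒ exp(i) = 0
Π_1 = D^-1 · ℓ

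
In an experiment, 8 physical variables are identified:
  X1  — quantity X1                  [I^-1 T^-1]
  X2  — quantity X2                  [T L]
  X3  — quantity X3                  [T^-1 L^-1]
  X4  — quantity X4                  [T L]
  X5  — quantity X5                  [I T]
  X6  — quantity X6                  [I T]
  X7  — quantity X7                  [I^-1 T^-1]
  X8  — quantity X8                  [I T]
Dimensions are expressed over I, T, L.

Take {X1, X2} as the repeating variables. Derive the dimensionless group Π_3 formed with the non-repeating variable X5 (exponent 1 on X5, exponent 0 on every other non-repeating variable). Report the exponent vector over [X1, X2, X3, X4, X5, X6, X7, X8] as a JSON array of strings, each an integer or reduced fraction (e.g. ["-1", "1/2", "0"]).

["1", "0", "0", "0", "1", "0", "0", "0"]

Write exponents as rows I,T,L / cols X1,X2,X3,X4,X5,X6,X7,X8:
  I: [-1  0  0  0  1  1 -1  1]
  T: [-1  1 -1  1  1  1 -1  1]
  L: [ 0  1 -1  1  0  0  0  0]
Row reduction gives pivot columns X1,X2; rank = 2
Pivot set = {X1,X2}, free = {X3,X4,X5,X6,X7,X8}
RREF:
  r0: [   1    0    0    0   -1   -1    1   -1]
  r1: [   0    1   -1    1    0    0    0    0]
  r2: [   0    0    0    0    0    0    0    0]
Fix exponent of X5 at 1, X3 at 0, X4 at 0, X6 at 0, X7 at 0, X8 at 0; solve each RREF row for its pivot's exponent:
  r0: exp(X1) + (-1)·1 = 0 ⇒ exp(X1) = 1
  r1: exp(X2) + (0)·1 = 0 ⇒ exp(X2) = 0
Π_3 = X1 · X5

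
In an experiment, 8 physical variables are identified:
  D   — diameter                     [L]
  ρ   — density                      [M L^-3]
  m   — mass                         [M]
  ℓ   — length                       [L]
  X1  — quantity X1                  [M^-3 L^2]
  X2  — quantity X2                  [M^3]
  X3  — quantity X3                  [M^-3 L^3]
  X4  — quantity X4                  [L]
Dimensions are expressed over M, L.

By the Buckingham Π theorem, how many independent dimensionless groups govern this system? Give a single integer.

Write exponents as rows M,L / cols D,ρ,m,ℓ,X1,X2,X3,X4:
  M: [ 0  1  1  0 -3  3 -3  0]
  L: [ 1 -3  0  1  2  0  3  1]
Echelon form has 2 nonzero rows (pivots: D,ρ)
n=8, r=2 ⇒ 6 dimensionless groups

6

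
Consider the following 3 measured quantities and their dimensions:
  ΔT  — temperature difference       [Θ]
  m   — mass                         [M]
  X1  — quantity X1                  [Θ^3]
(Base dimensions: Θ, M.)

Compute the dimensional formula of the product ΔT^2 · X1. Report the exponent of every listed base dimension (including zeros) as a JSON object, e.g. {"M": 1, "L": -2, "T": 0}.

{"Θ": 5, "M": 0}

Dimensional matrix (Θ×M by ΔT×m×X1):
  Θ: [ 1  0  3]
  M: [ 0  1  0]
  [Θ]: (2)·1+(1)·3 = 5
  [M]: (2)·0+(1)·0 = 0
⇒ Θ^5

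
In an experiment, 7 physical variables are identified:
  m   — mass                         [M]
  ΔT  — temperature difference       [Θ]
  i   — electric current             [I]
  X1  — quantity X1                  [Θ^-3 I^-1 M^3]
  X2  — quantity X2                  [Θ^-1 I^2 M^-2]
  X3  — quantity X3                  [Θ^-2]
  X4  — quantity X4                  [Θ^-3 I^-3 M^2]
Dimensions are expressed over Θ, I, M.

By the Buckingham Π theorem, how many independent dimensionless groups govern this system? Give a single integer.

Exponent matrix [Θ,I,M] × [m,ΔT,i,X1,X2,X3,X4]:
  Θ: [ 0  1  0 -3 -1 -2 -3]
  I: [ 0  0  1 -1  2  0 -3]
  M: [ 1  0  0  3 -2  0  2]
Echelon form has 3 nonzero rows (pivots: m,ΔT,i)
Π count = n − r = 7 − 3 = 4

4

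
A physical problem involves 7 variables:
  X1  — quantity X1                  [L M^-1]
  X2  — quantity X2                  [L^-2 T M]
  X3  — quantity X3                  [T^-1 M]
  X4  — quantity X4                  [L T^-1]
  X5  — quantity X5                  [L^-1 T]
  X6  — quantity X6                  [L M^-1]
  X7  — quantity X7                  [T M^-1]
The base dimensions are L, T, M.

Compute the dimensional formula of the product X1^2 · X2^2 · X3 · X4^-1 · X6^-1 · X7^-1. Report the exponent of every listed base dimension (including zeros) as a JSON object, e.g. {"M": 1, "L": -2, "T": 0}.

{"L": -4, "T": 1, "M": 3}

Write exponents as rows L,T,M / cols X1,X2,X3,X4,X5,X6,X7:
  L: [ 1 -2  0  1 -1  1  0]
  T: [ 0  1 -1 -1  1  0  1]
  M: [-1  1  1  0  0 -1 -1]
  [L]: (2)·1+(2)·-2+(1)·0+(-1)·1+(-1)·1+(-1)·0 = -4
  [T]: (2)·0+(2)·1+(1)·-1+(-1)·-1+(-1)·0+(-1)·1 = 1
  [M]: (2)·-1+(2)·1+(1)·1+(-1)·0+(-1)·-1+(-1)·-1 = 3
⇒ L^-4 T M^3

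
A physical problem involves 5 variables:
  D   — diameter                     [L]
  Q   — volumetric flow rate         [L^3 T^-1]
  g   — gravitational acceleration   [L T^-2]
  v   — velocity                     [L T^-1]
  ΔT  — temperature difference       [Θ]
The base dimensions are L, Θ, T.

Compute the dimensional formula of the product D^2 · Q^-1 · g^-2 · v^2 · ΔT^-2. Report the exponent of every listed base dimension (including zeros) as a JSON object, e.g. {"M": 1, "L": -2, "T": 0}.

{"L": -1, "Θ": -2, "T": 3}

Dimensional matrix (L×Θ×T by D×Q×g×v×ΔT):
  L: [ 1  3  1  1  0]
  Θ: [ 0  0  0  0  1]
  T: [ 0 -1 -2 -1  0]
  [L]: (2)·1+(-1)·3+(-2)·1+(2)·1+(-2)·0 = -1
  [Θ]: (2)·0+(-1)·0+(-2)·0+(2)·0+(-2)·1 = -2
  [T]: (2)·0+(-1)·-1+(-2)·-2+(2)·-1+(-2)·0 = 3
⇒ L^-1 Θ^-2 T^3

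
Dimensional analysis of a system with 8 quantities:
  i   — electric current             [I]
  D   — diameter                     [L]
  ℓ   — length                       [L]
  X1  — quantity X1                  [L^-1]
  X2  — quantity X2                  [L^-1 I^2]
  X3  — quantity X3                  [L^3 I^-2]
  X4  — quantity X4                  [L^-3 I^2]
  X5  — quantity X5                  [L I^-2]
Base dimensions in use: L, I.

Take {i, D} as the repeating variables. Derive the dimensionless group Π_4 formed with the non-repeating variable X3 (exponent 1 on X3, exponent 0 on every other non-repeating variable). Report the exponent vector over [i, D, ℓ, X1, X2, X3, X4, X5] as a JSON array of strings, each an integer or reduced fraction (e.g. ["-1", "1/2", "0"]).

Write exponents as rows L,I / cols i,D,ℓ,X1,X2,X3,X4,X5:
  L: [ 0  1  1 -1 -1  3 -3  1]
  I: [ 1  0  0  0  2 -2  2 -2]
Echelon form has 2 nonzero rows (pivots: i,D)
Pivot set = {i,D}, free = {ℓ,X1,X2,X3,X4,X5}
RREF:
  r0: [   1    0    0    0    2   -2    2   -2]
  r1: [   0    1    1   -1   -1    3   -3    1]
Fix exponent of X3 at 1, ℓ at 0, X1 at 0, X2 at 0, X4 at 0, X5 at 0; solve each RREF row for its pivot's exponent:
  r0: exp(i) + (-2)·1 = 0 ⇒ exp(i) = 2
  r1: exp(D) + (3)·1 = 0 ⇒ exp(D) = -3
Π_4 = i^2 · D^-3 · X3

["2", "-3", "0", "0", "0", "1", "0", "0"]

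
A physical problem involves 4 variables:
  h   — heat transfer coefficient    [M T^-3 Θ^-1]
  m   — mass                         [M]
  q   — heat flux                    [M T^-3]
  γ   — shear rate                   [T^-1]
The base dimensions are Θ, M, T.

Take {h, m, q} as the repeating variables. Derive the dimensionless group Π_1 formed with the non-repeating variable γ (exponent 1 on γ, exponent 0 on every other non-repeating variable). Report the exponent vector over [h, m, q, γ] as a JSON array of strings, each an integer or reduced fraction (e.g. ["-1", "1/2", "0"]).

Exponent matrix [Θ,M,T] × [h,m,q,γ]:
  Θ: [-1  0  0  0]
  M: [ 1  1  1  0]
  T: [-3  0 -3 -1]
Echelon form has 3 nonzero rows (pivots: h,m,q)
Pivot set = {h,m,q}, free = {γ}
RREF:
  r0: [   1    0    0    0]
  r1: [   0    1    0 -1/3]
  r2: [   0    0    1  1/3]
Fix exponent of γ at 1; solve each RREF row for its pivot's exponent:
  r0: exp(h) + (0)·1 = 0 ⇒ exp(h) = 0
  r1: exp(m) + (-1/3)·1 = 0 ⇒ exp(m) = 1/3
  r2: exp(q) + (1/3)·1 = 0 ⇒ exp(q) = -1/3
Π_1 = m^(1/3) · q^(-1/3) · γ

["0", "1/3", "-1/3", "1"]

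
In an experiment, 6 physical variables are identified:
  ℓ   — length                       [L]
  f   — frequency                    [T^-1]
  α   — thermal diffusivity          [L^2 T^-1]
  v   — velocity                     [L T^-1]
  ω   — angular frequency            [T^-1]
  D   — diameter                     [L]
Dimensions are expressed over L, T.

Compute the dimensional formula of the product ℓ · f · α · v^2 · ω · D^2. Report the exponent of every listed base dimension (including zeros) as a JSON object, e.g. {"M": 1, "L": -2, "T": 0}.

Exponent matrix [L,T] × [ℓ,f,α,v,ω,D]:
  L: [ 1  0  2  1  0  1]
  T: [ 0 -1 -1 -1 -1  0]
  [L]: (1)·1+(1)·0+(1)·2+(2)·1+(1)·0+(2)·1 = 7
  [T]: (1)·0+(1)·-1+(1)·-1+(2)·-1+(1)·-1+(2)·0 = -5
⇒ L^7 T^-5

{"L": 7, "T": -5}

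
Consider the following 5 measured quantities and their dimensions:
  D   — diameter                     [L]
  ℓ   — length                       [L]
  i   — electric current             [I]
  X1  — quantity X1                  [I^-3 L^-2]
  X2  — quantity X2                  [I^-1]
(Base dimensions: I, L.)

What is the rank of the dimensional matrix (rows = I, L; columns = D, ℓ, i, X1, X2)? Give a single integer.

Write exponents as rows I,L / cols D,ℓ,i,X1,X2:
  I: [ 0  0  1 -3 -1]
  L: [ 1  1  0 -2  0]
Echelon form has 2 nonzero rows (pivots: D,i)

2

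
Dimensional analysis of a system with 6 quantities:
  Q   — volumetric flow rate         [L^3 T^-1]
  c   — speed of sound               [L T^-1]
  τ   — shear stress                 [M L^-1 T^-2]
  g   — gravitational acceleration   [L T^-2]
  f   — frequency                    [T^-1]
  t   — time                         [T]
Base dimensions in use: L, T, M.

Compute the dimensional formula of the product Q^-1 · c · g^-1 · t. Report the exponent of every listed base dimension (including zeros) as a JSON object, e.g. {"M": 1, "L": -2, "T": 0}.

Exponent matrix [L,T,M] × [Q,c,τ,g,f,t]:
  L: [ 3  1 -1  1  0  0]
  T: [-1 -1 -2 -2 -1  1]
  M: [ 0  0  1  0  0  0]
  [L]: (-1)·3+(1)·1+(-1)·1+(1)·0 = -3
  [T]: (-1)·-1+(1)·-1+(-1)·-2+(1)·1 = 3
  [M]: (-1)·0+(1)·0+(-1)·0+(1)·0 = 0
⇒ L^-3 T^3

{"L": -3, "T": 3, "M": 0}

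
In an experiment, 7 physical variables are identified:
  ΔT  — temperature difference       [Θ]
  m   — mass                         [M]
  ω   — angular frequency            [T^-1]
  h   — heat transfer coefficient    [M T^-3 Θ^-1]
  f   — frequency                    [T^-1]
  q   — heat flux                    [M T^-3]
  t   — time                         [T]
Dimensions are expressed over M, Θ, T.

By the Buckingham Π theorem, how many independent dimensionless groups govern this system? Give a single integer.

Dimensional matrix (M×Θ×T by ΔT×m×ω×h×f×q×t):
  M: [ 0  1  0  1  0  1  0]
  Θ: [ 1  0  0 -1  0  0  0]
  T: [ 0  0 -1 -3 -1 -3  1]
Row reduction gives pivot columns ΔT,m,ω; rank = 3
Π count = n − r = 7 − 3 = 4

4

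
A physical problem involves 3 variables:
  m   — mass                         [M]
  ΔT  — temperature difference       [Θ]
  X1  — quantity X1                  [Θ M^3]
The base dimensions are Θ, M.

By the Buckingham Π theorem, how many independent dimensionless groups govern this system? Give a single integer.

Exponent matrix [Θ,M] × [m,ΔT,X1]:
  Θ: [ 0  1  1]
  M: [ 1  0  3]
Echelon form has 2 nonzero rows (pivots: m,ΔT)
n=3, r=2 ⇒ 1 dimensionless group

1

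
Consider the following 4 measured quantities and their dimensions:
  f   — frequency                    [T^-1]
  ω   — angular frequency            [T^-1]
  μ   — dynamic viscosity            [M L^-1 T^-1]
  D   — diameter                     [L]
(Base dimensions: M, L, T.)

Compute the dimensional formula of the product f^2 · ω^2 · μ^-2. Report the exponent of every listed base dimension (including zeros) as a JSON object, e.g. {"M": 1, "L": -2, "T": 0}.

{"M": -2, "L": 2, "T": -2}

Exponent matrix [M,L,T] × [f,ω,μ,D]:
  M: [ 0  0  1  0]
  L: [ 0  0 -1  1]
  T: [-1 -1 -1  0]
  [M]: (2)·0+(2)·0+(-2)·1 = -2
  [L]: (2)·0+(2)·0+(-2)·-1 = 2
  [T]: (2)·-1+(2)·-1+(-2)·-1 = -2
⇒ M^-2 L^2 T^-2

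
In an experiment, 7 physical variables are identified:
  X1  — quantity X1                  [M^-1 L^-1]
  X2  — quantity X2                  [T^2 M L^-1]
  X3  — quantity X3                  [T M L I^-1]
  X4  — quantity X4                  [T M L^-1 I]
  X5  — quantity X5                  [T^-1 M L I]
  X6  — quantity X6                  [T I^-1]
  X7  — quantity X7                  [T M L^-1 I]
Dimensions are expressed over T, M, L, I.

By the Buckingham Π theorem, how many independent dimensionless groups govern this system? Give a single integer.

Dimensional matrix (T×M×L×I by X1×X2×X3×X4×X5×X6×X7):
  T: [ 0  2  1  1 -1  1  1]
  M: [-1  1  1  1  1  0  1]
  L: [-1 -1  1 -1  1  0 -1]
  I: [ 0  0 -1  1  1 -1  1]
Row reduction gives pivot columns X1,X2,X3; rank = 3
Π count = n − r = 7 − 3 = 4

4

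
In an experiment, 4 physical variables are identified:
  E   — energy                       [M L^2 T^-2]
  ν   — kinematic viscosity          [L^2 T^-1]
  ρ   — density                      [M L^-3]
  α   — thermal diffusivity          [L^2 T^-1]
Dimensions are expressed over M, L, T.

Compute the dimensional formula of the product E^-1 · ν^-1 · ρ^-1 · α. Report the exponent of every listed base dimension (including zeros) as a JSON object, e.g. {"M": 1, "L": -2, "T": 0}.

{"M": -2, "L": 1, "T": 2}

Dimensional matrix (M×L×T by E×ν×ρ×α):
  M: [ 1  0  1  0]
  L: [ 2  2 -3  2]
  T: [-2 -1  0 -1]
  [M]: (-1)·1+(-1)·0+(-1)·1+(1)·0 = -2
  [L]: (-1)·2+(-1)·2+(-1)·-3+(1)·2 = 1
  [T]: (-1)·-2+(-1)·-1+(-1)·0+(1)·-1 = 2
⇒ M^-2 L T^2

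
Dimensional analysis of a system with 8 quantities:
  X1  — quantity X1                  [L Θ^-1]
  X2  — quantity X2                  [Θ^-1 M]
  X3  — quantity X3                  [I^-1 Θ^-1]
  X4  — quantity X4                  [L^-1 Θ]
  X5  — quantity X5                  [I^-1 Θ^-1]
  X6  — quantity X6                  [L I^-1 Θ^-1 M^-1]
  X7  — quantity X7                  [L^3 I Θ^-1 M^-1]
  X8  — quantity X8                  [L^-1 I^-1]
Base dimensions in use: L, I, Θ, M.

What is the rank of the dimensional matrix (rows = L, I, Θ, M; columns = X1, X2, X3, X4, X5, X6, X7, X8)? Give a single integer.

Exponent matrix [L,I,Θ,M] × [X1,X2,X3,X4,X5,X6,X7,X8]:
  L: [ 1  0  0 -1  0  1  3 -1]
  I: [ 0  0 -1  0 -1 -1  1 -1]
  Θ: [-1 -1 -1  1 -1 -1 -1  0]
  M: [ 0  1  0  0  0 -1 -1  0]
RREF → pivots at {X1,X2,X3} ⇒ r = 3

3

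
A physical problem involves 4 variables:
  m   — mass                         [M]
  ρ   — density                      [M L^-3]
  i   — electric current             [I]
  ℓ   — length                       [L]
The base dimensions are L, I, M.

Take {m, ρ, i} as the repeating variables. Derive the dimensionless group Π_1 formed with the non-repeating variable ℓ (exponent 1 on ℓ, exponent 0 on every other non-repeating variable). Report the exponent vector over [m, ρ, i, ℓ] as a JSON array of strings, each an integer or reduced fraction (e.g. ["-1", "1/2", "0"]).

["-1/3", "1/3", "0", "1"]

Dimensional matrix (L×I×M by m×ρ×i×ℓ):
  L: [ 0 -3  0  1]
  I: [ 0  0  1  0]
  M: [ 1  1  0  0]
Row reduction gives pivot columns m,ρ,i; rank = 3
Repeat: m,ρ,i; free: ℓ
RREF:
  r0: [   1    0    0  1/3]
  r1: [   0    1    0 -1/3]
  r2: [   0    0    1    0]
Fix exponent of ℓ at 1; solve each RREF row for its pivot's exponent:
  r0: exp(m) + (1/3)·1 = 0 ⇒ exp(m) = -1/3
  r1: exp(ρ) + (-1/3)·1 = 0 ⇒ exp(ρ) = 1/3
  r2: exp(i) + (0)·1 = 0 ⇒ exp(i) = 0
Π_1 = m^(-1/3) · ρ^(1/3) · ℓ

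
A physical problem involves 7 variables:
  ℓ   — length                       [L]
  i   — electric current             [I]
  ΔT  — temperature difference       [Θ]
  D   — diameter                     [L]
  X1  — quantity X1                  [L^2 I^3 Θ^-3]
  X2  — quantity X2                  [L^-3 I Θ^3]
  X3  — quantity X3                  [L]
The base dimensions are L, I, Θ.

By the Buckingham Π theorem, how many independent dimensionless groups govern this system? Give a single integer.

4

Write exponents as rows L,I,Θ / cols ℓ,i,ΔT,D,X1,X2,X3:
  L: [ 1  0  0  1  2 -3  1]
  I: [ 0  1  0  0  3  1  0]
  Θ: [ 0  0  1  0 -3  3  0]
RREF → pivots at {ℓ,i,ΔT} ⇒ r = 3
Π count = n − r = 7 − 3 = 4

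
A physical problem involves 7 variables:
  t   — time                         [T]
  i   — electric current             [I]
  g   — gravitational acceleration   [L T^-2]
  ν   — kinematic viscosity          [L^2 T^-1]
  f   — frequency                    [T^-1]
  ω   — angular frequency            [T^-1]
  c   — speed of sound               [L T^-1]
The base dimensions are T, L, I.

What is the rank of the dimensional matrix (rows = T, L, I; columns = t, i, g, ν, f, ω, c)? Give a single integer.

Dimensional matrix (T×L×I by t×i×g×ν×f×ω×c):
  T: [ 1  0 -2 -1 -1 -1 -1]
  L: [ 0  0  1  2  0  0  1]
  I: [ 0  1  0  0  0  0  0]
Row reduction gives pivot columns t,i,g; rank = 3

3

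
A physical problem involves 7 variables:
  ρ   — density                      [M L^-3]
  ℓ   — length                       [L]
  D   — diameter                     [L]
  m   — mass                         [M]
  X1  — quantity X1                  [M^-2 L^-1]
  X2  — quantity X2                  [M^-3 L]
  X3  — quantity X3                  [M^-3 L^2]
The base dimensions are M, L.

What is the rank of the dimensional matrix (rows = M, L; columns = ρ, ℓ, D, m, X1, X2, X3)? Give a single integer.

Exponent matrix [M,L] × [ρ,ℓ,D,m,X1,X2,X3]:
  M: [ 1  0  0  1 -2 -3 -3]
  L: [-3  1  1  0 -1  1  2]
RREF → pivots at {ρ,ℓ} ⇒ r = 2

2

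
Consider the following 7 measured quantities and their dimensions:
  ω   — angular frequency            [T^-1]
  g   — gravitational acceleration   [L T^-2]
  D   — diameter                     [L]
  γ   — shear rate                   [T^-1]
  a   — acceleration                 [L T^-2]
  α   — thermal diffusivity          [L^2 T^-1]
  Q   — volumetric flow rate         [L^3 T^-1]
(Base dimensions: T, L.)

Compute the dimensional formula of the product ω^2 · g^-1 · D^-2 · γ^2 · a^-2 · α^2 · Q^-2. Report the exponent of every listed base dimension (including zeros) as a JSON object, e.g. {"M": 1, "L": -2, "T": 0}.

{"T": 2, "L": -7}

Exponent matrix [T,L] × [ω,g,D,γ,a,α,Q]:
  T: [-1 -2  0 -1 -2 -1 -1]
  L: [ 0  1  1  0  1  2  3]
  [T]: (2)·-1+(-1)·-2+(-2)·0+(2)·-1+(-2)·-2+(2)·-1+(-2)·-1 = 2
  [L]: (2)·0+(-1)·1+(-2)·1+(2)·0+(-2)·1+(2)·2+(-2)·3 = -7
⇒ T^2 L^-7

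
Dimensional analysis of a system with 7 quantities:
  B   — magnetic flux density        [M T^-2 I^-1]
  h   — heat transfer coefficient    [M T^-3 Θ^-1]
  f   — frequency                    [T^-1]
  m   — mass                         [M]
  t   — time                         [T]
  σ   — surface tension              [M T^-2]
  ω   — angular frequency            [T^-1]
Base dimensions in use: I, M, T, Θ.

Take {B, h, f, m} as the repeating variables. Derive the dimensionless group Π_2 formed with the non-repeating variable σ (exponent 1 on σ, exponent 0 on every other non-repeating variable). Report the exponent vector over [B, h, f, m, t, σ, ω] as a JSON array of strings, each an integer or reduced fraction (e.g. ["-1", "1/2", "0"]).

Write exponents as rows I,M,T,Θ / cols B,h,f,m,t,σ,ω:
  I: [-1  0  0  0  0  0  0]
  M: [ 1  1  0  1  0  1  0]
  T: [-2 -3 -1  0  1 -2 -1]
  Θ: [ 0 -1  0  0  0  0  0]
RREF → pivots at {B,h,f,m} ⇒ r = 4
Repeat: B,h,f,m; free: t,σ,ω
RREF:
  r0: [   1    0    0    0    0    0    0]
  r1: [   0    1    0    0    0    0    0]
  r2: [   0    0    1    0   -1    2    1]
  r3: [   0    0    0    1    0    1    0]
Fix exponent of σ at 1, t at 0, ω at 0; solve each RREF row for its pivot's exponent:
  r0: exp(B) + (0)·1 = 0 ⇒ exp(B) = 0
  r1: exp(h) + (0)·1 = 0 ⇒ exp(h) = 0
  r2: exp(f) + (2)·1 = 0 ⇒ exp(f) = -2
  r3: exp(m) + (1)·1 = 0 ⇒ exp(m) = -1
Π_2 = f^-2 · m^-1 · σ

["0", "0", "-2", "-1", "0", "1", "0"]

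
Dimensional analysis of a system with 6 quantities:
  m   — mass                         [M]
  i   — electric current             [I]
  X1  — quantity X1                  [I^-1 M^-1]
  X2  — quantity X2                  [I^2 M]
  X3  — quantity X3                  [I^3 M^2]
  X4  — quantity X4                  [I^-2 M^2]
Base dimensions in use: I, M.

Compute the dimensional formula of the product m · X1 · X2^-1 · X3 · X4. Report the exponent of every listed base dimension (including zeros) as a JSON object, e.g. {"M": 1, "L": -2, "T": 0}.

{"I": -2, "M": 3}

Dimensional matrix (I×M by m×i×X1×X2×X3×X4):
  I: [ 0  1 -1  2  3 -2]
  M: [ 1  0 -1  1  2  2]
  [I]: (1)·0+(1)·-1+(-1)·2+(1)·3+(1)·-2 = -2
  [M]: (1)·1+(1)·-1+(-1)·1+(1)·2+(1)·2 = 3
⇒ I^-2 M^3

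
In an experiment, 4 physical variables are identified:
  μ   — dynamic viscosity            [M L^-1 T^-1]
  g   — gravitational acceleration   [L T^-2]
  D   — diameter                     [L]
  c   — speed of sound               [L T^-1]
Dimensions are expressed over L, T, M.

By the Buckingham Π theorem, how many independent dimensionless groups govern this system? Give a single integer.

1

Exponent matrix [L,T,M] × [μ,g,D,c]:
  L: [-1  1  1  1]
  T: [-1 -2  0 -1]
  M: [ 1  0  0  0]
Row reduction gives pivot columns μ,g,D; rank = 3
Π count = n − r = 4 − 3 = 1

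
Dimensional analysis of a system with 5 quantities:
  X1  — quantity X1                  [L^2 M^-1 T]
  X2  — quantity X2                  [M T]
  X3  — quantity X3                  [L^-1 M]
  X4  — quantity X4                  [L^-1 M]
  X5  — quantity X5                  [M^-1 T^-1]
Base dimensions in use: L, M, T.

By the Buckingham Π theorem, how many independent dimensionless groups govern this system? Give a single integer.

3

Dimensional matrix (L×M×T by X1×X2×X3×X4×X5):
  L: [ 2  0 -1 -1  0]
  M: [-1  1  1  1 -1]
  T: [ 1  1  0  0 -1]
Row reduction gives pivot columns X1,X2; rank = 2
Π count = n − r = 5 − 2 = 3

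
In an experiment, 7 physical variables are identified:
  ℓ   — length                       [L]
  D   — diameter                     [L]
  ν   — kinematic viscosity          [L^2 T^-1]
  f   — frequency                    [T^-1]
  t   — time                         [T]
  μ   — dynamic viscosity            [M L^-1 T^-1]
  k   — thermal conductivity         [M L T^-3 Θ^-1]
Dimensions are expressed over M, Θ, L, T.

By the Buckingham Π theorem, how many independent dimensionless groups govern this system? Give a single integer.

3

Exponent matrix [M,Θ,L,T] × [ℓ,D,ν,f,t,μ,k]:
  M: [ 0  0  0  0  0  1  1]
  Θ: [ 0  0  0  0  0  0 -1]
  L: [ 1  1  2  0  0 -1  1]
  T: [ 0  0 -1 -1  1 -1 -3]
RREF → pivots at {ℓ,ν,μ,k} ⇒ r = 4
7 vars − rank 4 = 3 Π groups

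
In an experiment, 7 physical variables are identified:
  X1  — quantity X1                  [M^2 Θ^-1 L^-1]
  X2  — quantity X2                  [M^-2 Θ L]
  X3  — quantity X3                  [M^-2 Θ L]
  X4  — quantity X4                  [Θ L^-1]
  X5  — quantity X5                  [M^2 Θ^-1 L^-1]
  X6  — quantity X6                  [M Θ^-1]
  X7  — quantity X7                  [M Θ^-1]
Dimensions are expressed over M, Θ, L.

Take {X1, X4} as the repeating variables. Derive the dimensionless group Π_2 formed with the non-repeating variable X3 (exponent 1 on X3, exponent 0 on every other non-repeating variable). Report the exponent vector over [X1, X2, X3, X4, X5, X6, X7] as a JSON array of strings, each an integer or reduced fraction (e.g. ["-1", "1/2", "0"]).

["1", "0", "1", "0", "0", "0", "0"]

Write exponents as rows M,Θ,L / cols X1,X2,X3,X4,X5,X6,X7:
  M: [ 2 -2 -2  0  2  1  1]
  Θ: [-1  1  1  1 -1 -1 -1]
  L: [-1  1  1 -1 -1  0  0]
Row reduction gives pivot columns X1,X4; rank = 2
Repeat: X1,X4; free: X2,X3,X5,X6,X7
RREF:
  r0: [   1   -1   -1    0    1  1/2  1/2]
  r1: [   0    0    0    1    0 -1/2 -1/2]
  r2: [   0    0    0    0    0    0    0]
Fix exponent of X3 at 1, X2 at 0, X5 at 0, X6 at 0, X7 at 0; solve each RREF row for its pivot's exponent:
  r0: exp(X1) + (-1)·1 = 0 ⇒ exp(X1) = 1
  r1: exp(X4) + (0)·1 = 0 ⇒ exp(X4) = 0
Π_2 = X1 · X3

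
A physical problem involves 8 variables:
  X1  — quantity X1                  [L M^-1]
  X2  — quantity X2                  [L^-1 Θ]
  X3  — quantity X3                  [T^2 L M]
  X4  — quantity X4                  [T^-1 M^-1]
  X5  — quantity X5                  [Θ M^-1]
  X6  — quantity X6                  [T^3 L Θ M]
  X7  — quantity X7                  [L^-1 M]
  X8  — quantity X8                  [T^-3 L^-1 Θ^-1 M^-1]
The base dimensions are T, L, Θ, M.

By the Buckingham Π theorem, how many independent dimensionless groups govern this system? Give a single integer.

Write exponents as rows T,L,Θ,M / cols X1,X2,X3,X4,X5,X6,X7,X8:
  T: [ 0  0  2 -1  0  3  0 -3]
  L: [ 1 -1  1  0  0  1 -1 -1]
  Θ: [ 0  1  0  0  1  1  0 -1]
  M: [-1  0  1 -1 -1  1  1 -1]
RREF → pivots at {X1,X2,X3} ⇒ r = 3
8 vars − rank 3 = 5 Π groups

5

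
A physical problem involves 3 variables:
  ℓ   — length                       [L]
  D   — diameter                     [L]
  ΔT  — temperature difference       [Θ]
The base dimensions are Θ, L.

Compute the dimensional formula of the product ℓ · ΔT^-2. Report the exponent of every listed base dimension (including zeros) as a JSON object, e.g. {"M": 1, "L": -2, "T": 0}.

{"Θ": -2, "L": 1}

Write exponents as rows Θ,L / cols ℓ,D,ΔT:
  Θ: [ 0  0  1]
  L: [ 1  1  0]
  [Θ]: (1)·0+(-2)·1 = -2
  [L]: (1)·1+(-2)·0 = 1
⇒ Θ^-2 L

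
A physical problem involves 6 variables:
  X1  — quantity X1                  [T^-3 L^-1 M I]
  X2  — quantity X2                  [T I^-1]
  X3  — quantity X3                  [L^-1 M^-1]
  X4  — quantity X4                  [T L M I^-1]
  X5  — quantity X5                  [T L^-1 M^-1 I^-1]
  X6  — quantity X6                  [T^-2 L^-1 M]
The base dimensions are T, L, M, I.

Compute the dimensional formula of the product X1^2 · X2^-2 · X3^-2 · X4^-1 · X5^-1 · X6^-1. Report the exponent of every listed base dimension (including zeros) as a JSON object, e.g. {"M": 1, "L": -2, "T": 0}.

Write exponents as rows T,L,M,I / cols X1,X2,X3,X4,X5,X6:
  T: [-3  1  0  1  1 -2]
  L: [-1  0 -1  1 -1 -1]
  M: [ 1  0 -1  1 -1  1]
  I: [ 1 -1  0 -1 -1  0]
  [T]: (2)·-3+(-2)·1+(-2)·0+(-1)·1+(-1)·1+(-1)·-2 = -8
  [L]: (2)·-1+(-2)·0+(-2)·-1+(-1)·1+(-1)·-1+(-1)·-1 = 1
  [M]: (2)·1+(-2)·0+(-2)·-1+(-1)·1+(-1)·-1+(-1)·1 = 3
  [I]: (2)·1+(-2)·-1+(-2)·0+(-1)·-1+(-1)·-1+(-1)·0 = 6
⇒ T^-8 L M^3 I^6

{"T": -8, "L": 1, "M": 3, "I": 6}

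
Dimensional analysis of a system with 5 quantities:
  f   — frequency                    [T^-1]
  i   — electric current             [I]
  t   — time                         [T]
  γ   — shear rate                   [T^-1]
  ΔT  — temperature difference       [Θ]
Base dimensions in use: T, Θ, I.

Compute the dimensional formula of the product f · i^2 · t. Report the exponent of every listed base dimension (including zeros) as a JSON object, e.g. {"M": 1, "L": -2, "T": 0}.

{"T": 0, "Θ": 0, "I": 2}

Write exponents as rows T,Θ,I / cols f,i,t,γ,ΔT:
  T: [-1  0  1 -1  0]
  Θ: [ 0  0  0  0  1]
  I: [ 0  1  0  0  0]
  [T]: (1)·-1+(2)·0+(1)·1 = 0
  [Θ]: (1)·0+(2)·0+(1)·0 = 0
  [I]: (1)·0+(2)·1+(1)·0 = 2
⇒ I^2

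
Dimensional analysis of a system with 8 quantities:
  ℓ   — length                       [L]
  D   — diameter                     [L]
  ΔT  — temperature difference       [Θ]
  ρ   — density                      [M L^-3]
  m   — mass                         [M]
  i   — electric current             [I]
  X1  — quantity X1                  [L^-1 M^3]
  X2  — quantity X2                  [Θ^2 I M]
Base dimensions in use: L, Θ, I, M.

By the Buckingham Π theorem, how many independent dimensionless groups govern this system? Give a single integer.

4

Exponent matrix [L,Θ,I,M] × [ℓ,D,ΔT,ρ,m,i,X1,X2]:
  L: [ 1  1  0 -3  0  0 -1  0]
  Θ: [ 0  0  1  0  0  0  0  2]
  I: [ 0  0  0  0  0  1  0  1]
  M: [ 0  0  0  1  1  0  3  1]
Row reduction gives pivot columns ℓ,ΔT,ρ,i; rank = 4
Π count = n − r = 8 − 4 = 4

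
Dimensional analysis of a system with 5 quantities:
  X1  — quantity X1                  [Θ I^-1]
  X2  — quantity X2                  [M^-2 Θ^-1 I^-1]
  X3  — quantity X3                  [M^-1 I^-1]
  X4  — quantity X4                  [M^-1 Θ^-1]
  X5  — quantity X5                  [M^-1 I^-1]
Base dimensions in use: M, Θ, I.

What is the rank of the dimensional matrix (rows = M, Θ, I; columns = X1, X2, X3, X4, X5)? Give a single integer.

Dimensional matrix (M×Θ×I by X1×X2×X3×X4×X5):
  M: [ 0 -2 -1 -1 -1]
  Θ: [ 1 -1  0 -1  0]
  I: [-1 -1 -1  0 -1]
RREF → pivots at {X1,X2} ⇒ r = 2

2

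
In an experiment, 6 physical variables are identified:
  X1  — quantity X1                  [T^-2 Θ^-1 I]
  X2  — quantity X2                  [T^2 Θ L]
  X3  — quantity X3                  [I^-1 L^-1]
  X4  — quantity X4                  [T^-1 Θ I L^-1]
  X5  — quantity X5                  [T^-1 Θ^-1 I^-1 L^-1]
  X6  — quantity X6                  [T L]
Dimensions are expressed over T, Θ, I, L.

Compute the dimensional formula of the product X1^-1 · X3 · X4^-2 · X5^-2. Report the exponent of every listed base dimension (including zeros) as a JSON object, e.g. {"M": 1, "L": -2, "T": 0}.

Write exponents as rows T,Θ,I,L / cols X1,X2,X3,X4,X5,X6:
  T: [-2  2  0 -1 -1  1]
  Θ: [-1  1  0  1 -1  0]
  I: [ 1  0 -1  1 -1  0]
  L: [ 0  1 -1 -1 -1  1]
  [T]: (-1)·-2+(1)·0+(-2)·-1+(-2)·-1 = 6
  [Θ]: (-1)·-1+(1)·0+(-2)·1+(-2)·-1 = 1
  [I]: (-1)·1+(1)·-1+(-2)·1+(-2)·-1 = -2
  [L]: (-1)·0+(1)·-1+(-2)·-1+(-2)·-1 = 3
⇒ T^6 Θ I^-2 L^3

{"T": 6, "Θ": 1, "I": -2, "L": 3}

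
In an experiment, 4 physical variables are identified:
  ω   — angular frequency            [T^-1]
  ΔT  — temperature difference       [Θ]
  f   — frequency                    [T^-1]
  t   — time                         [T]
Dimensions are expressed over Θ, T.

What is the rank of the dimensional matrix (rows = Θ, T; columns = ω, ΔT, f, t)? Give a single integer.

2

Exponent matrix [Θ,T] × [ω,ΔT,f,t]:
  Θ: [ 0  1  0  0]
  T: [-1  0 -1  1]
Echelon form has 2 nonzero rows (pivots: ω,ΔT)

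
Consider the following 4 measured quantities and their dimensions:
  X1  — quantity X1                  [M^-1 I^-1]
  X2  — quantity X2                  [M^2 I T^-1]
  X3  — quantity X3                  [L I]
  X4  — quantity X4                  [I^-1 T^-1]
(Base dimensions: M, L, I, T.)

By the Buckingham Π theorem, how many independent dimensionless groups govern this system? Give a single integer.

1

Write exponents as rows M,L,I,T / cols X1,X2,X3,X4:
  M: [-1  2  0  0]
  L: [ 0  0  1  0]
  I: [-1  1  1 -1]
  T: [ 0 -1  0 -1]
Row reduction gives pivot columns X1,X2,X3; rank = 3
Π count = n − r = 4 − 3 = 1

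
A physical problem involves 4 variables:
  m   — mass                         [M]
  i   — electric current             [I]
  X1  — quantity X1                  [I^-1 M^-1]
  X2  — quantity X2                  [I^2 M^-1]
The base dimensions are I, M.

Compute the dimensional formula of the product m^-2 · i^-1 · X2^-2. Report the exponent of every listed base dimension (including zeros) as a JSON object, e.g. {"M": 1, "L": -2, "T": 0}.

Write exponents as rows I,M / cols m,i,X1,X2:
  I: [ 0  1 -1  2]
  M: [ 1  0 -1 -1]
  [I]: (-2)·0+(-1)·1+(-2)·2 = -5
  [M]: (-2)·1+(-1)·0+(-2)·-1 = 0
⇒ I^-5

{"I": -5, "M": 0}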